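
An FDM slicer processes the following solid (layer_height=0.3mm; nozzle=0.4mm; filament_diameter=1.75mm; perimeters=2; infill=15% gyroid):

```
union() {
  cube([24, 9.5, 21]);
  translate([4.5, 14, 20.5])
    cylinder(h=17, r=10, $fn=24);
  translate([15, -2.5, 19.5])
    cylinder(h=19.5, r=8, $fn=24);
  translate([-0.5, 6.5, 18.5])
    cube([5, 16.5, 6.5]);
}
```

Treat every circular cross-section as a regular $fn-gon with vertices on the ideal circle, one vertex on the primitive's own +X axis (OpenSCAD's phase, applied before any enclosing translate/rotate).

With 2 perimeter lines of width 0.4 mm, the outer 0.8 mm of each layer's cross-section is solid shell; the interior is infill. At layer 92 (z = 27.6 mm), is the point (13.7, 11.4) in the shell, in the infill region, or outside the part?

shell

At z = 27.6 mm: the cube is not intersected at this z (z outside [0, 21]); the cylinder at (4.5, 14): section is a regular 24-gon, circumradius r=10; the cylinder at (15, -2.5): section is a regular 24-gon, circumradius r=8; the cube at (-0.5, 6.5) is absent (z outside [18.5, 25]); Merging all regions: the 2 present regions are separate (no shared area or edge), so areas and boundary lengths simply add and each stays a separate island — 2 connected regions. Overall, the cross-section has 2 separate islands. The nearest boundary edge runs (14.16, 11.41)→(13.16, 9.00); distance from the point to it = 0.42 mm. (Shell/infill is judged within the island containing the point — the largest one.) The point is inside the cross-section, 0.42 mm from the nearest boundary — within the 0.8 mm shell band (2 × 0.4).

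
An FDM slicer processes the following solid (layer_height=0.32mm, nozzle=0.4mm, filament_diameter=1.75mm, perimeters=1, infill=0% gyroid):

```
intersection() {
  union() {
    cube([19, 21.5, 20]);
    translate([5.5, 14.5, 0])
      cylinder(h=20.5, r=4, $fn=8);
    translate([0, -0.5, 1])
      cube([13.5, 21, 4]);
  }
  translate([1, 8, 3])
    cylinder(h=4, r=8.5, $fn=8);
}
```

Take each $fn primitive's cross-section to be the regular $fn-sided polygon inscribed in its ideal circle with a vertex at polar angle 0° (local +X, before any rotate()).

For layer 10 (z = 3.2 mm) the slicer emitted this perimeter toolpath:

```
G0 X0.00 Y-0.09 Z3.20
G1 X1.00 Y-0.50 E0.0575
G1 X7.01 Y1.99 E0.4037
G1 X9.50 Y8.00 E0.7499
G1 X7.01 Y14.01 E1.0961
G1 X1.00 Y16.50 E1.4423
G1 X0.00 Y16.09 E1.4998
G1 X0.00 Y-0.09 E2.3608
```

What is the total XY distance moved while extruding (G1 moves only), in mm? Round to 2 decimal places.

Sum the Euclidean lengths of each G1 segment: total = 44.36 mm.

44.36 mm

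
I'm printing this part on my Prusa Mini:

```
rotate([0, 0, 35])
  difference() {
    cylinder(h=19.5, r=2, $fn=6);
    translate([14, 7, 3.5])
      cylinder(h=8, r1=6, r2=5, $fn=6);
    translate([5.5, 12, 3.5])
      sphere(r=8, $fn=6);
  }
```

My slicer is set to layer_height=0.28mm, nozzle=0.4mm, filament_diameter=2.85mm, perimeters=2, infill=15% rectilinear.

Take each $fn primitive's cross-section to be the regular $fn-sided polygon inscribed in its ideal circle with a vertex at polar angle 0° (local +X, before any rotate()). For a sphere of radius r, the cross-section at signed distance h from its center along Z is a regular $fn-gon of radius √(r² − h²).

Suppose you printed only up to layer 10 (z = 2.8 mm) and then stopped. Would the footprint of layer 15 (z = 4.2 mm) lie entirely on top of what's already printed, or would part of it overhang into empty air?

Compare the two slices. At z = 2.8: the cylinder: section is a regular 6-gon, circumradius r=2 (area = (6/2)·2.000²·sin(360°/6) = 10.39 mm²); the cone at (14, 7) is not intersected at this z (z outside [3.5, 11.5]); the sphere at (5.5, 12): section is a regular 6-gon, circumradius = √(r²−h²) = √(8²−0.7²) = 7.969 (area = (6/2)·7.969²·sin(360°/6) = 165.00 mm²); After the difference (first − rest): starting from the r=2 cylinder (10.39 mm²), the r=8 sphere at (5.5, 12) misses the remaining region (no effect) — area = 10.39 mm²; (rotated 35° about Z; rotation is an isometry so areas/perimeters/island counts are preserved). At z = 4.2: the r=2 cylinder contributes a regular 6-gon of circumradius 2 (area = (6/2)·2.000²·sin(360°/6) = 10.39 mm²); the cone at (14, 7) contributes a regular 6-gon of circumradius 5.912 (interpolated between r1=6 and r2=5 at t=0.088) (area = (6/2)·5.912²·sin(360°/6) = 90.82 mm²); the r=8 sphere at (5.5, 12) contributes a regular 6-gon of circumradius √(8²−0.7²) = 7.969 (area = (6/2)·7.969²·sin(360°/6) = 165.00 mm²); Taking the first minus the rest: starting from the r=2 cylinder (10.39 mm²), the cone at (14, 7) misses the remaining region (no effect); the r=8 sphere at (5.5, 12) misses the remaining region (no effect) — area = 10.39 mm²; (whole slice rotated 35° about Z — lengths, areas and connectivity unchanged). Checking containment: the cross-section at z = 4.2 is a subset of the cross-section at z = 2.8.

entirely on top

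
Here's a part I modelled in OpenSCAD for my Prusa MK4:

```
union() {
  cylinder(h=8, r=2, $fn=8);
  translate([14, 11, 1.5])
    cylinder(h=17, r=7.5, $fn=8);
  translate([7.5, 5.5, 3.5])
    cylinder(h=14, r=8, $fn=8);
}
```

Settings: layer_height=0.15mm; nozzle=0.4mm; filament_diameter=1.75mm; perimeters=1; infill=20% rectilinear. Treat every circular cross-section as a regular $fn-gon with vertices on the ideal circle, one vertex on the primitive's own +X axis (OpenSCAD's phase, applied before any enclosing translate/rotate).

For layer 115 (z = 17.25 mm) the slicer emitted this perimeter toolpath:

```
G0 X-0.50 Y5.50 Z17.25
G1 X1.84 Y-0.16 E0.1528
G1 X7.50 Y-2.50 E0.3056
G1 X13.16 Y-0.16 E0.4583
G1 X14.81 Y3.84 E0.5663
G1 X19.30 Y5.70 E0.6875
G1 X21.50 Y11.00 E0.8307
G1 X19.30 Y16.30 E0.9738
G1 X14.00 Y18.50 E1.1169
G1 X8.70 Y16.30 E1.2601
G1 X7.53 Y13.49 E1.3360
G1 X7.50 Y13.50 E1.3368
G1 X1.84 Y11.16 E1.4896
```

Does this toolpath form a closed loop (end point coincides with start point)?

Start point (G0): (-0.50, 5.50). End point (last G1): the path does not return to the start — open.

no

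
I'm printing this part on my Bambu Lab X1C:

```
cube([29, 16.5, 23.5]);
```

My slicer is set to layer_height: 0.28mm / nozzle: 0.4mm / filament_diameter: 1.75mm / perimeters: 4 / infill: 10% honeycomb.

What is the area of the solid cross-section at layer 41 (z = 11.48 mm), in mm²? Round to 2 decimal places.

478.50 mm²

At z = 11.48 mm: the 29×16.5 cube contributes its full rectangle (area 478.50 mm²). Overall, the cross-section is a single solid region. Net area = 478.50 mm².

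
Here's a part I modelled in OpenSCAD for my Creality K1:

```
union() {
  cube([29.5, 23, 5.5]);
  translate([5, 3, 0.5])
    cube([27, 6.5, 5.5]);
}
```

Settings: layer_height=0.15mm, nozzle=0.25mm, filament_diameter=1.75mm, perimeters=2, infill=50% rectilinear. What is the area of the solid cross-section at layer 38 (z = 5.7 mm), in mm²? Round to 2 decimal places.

175.50 mm²

At z = 5.7 mm: the cube is absent (z outside [0, 5.5]); the cube at (5, 3) (footprint 27×6.5) is included at this height (area 175.50 mm²); Taking the union: only the 27×6.5 cube at (5, 3) is present, so the union is just that shape — area = 175.50 mm². Overall, the cross-section is a single solid region. Net area = 175.50 mm².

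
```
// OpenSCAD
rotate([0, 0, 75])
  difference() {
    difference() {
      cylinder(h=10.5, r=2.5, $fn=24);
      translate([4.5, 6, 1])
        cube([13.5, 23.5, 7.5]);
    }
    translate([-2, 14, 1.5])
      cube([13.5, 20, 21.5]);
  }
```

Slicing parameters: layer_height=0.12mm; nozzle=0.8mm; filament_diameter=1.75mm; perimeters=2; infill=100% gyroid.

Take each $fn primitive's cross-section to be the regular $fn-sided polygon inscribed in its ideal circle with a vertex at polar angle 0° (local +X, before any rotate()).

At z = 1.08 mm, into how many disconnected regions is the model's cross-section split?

1

At z = 1.08 mm: the cylinder: section is a regular 24-gon, circumradius r=2.5; the cube at (4.5, 6) is present — its section is the full 13.5×23.5 rectangle; After the difference (first − rest): starting from the r=2.5 cylinder, the 13.5×23.5 cube at (4.5, 6) misses the remaining region (no effect) — 1 connected region; the cube at (-2, 14) is absent (z outside [1.5, 23]); Subtracting the remaining from the first: none of the subtracted shapes is present at this height, so the result so far is unchanged — 1 connected region; (rotated 75° about Z; rotation is an isometry so areas/perimeters/island counts are preserved). The result has 1 disconnected region.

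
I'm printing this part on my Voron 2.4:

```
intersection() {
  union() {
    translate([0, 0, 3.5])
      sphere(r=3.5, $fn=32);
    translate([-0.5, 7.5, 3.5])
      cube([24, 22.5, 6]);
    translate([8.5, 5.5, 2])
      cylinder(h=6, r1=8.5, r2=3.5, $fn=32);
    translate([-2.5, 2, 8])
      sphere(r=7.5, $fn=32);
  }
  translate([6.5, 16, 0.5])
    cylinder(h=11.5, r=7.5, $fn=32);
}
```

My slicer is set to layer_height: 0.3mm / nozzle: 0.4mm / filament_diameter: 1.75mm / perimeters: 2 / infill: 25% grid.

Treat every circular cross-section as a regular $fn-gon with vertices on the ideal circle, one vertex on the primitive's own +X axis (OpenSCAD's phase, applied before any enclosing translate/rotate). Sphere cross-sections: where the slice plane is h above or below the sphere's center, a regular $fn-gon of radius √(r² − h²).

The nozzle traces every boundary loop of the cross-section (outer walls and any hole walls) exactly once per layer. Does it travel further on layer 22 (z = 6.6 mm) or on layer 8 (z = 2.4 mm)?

layer 22 (z = 6.6 mm)

Layer 22 (z = 6.6): the r=3.5 sphere contributes a regular 32-gon of circumradius √(3.5²−3.1²) = 1.625 (perimeter = 2·32·1.625·sin(180°/32) = 10.19 mm); the 24×22.5 cube at (-0.5, 7.5) contributes its full rectangle (perimeter 93.00 mm); the cone at (8.5, 5.5): at t=0.767 of its height the radius interpolates to r₁+(r₂−r₁)t = 4.667, giving a regular 32-gon of that circumradius (perimeter = 2·32·4.667·sin(180°/32) = 29.27 mm); the sphere at (-2.5, 2): section is a regular 32-gon, circumradius = √(r²−h²) = √(7.5²−1.4²) = 7.368 (perimeter = 2·32·7.368·sin(180°/32) = 46.22 mm); Combining (union): the regions partially overlap (shared area 27.82 mm²), so the edge portions inside another operand are dropped and the merged outline is re-measured after clipping — boundary (outer + 1 inner loop) = 135.54 mm; the r=7.5 cylinder at (6.5, 16) contributes a regular 32-gon of circumradius 7.5 (perimeter = 2·32·7.500·sin(180°/32) = 47.05 mm); After intersecting: the r=7.5 cylinder at (6.5, 16) partially overlaps that combined region; clipping to the common part keeps 173.91 mm² — boundary = 46.93 mm. So its perimeter = 46.93 mm. Layer 8 (z = 2.4): the r=3.5 sphere slices to a regular 32-gon of circumradius 3.323 (√(r²−h²) with h=1.1 from center) (perimeter = 2·32·3.323·sin(180°/32) = 20.84 mm); the cube at (-0.5, 7.5) does not reach this height (z outside [3.5, 9.5]); the cone at (8.5, 5.5) contributes a regular 32-gon of circumradius 8.167 (interpolated between r1=8.5 and r2=3.5 at t=0.067) (perimeter = 2·32·8.167·sin(180°/32) = 51.23 mm); the r=7.5 sphere at (-2.5, 2) slices to a regular 32-gon of circumradius 4.989 (√(r²−h²) with h=5.6 from center) (perimeter = 2·32·4.989·sin(180°/32) = 31.30 mm); Merging all regions: the regions partially overlap (shared area 34.46 mm²), so the edge portions inside another operand are dropped and the merged outline is re-measured after clipping — boundary = 69.42 mm; the r=7.5 cylinder at (6.5, 16) contributes a regular 32-gon of circumradius 7.5 (perimeter = 2·32·7.500·sin(180°/32) = 47.05 mm); After intersecting: the r=7.5 cylinder at (6.5, 16) partially overlaps the result so far; clipping to the common part keeps 38.71 mm² — boundary = 25.54 mm. So its perimeter = 25.54 mm. Layer 22 is larger (46.93 vs 25.54 mm).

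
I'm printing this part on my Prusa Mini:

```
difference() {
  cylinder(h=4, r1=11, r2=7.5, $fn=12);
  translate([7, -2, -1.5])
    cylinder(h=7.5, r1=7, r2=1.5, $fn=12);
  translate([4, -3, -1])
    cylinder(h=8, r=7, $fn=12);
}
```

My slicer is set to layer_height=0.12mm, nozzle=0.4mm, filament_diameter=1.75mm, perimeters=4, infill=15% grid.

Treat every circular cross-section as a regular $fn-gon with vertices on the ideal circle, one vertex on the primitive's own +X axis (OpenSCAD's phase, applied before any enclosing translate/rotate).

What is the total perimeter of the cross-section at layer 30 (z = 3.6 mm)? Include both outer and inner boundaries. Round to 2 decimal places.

51.39 mm

At z = 3.6 mm: the cone contributes a regular 12-gon of circumradius 7.850 (interpolated between r1=11 and r2=7.5 at t=0.900) (perimeter = 2·12·7.850·sin(180°/12) = 48.76 mm); the cone at (7, -2): at t=0.680 of its height the radius interpolates to r₁+(r₂−r₁)t = 3.260, giving a regular 12-gon of that circumradius (perimeter = 2·12·3.260·sin(180°/12) = 20.25 mm); the r=7 cylinder at (4, -3) contributes a regular 12-gon of circumradius 7 (perimeter = 2·12·7.000·sin(180°/12) = 43.48 mm); Subtracting the remaining from the first: starting from the cone, the cone at (7, -2) partially overlaps it — only the 17.12 mm² overlap (of its 31.88 mm²) is removed, clipping the outline; the r=7 cylinder at (4, -3) partially overlaps it — only the 76.62 mm² overlap (of its 147.00 mm²) is removed, clipping the outline — boundary = 51.39 mm. Overall, the cross-section is a single solid region. Total boundary length (outer) = 51.39 mm.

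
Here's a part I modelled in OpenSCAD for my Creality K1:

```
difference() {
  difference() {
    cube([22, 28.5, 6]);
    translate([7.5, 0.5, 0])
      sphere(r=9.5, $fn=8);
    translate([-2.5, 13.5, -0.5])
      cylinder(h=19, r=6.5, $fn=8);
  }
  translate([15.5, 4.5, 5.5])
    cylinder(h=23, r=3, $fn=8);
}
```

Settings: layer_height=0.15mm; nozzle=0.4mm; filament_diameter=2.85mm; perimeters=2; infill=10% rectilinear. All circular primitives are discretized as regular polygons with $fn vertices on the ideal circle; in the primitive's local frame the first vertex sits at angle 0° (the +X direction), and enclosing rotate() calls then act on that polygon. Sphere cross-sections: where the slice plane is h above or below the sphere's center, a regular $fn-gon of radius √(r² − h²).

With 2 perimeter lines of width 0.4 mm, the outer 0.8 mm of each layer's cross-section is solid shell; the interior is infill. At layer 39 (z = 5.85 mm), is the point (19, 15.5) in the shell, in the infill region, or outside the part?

At z = 5.85 mm: the 22×28.5 cube contributes its full rectangle; the sphere at (7.5, 0.5): section is a regular 8-gon, circumradius = √(r²−h²) = √(9.5²−5.85²) = 7.485; the r=6.5 cylinder at (-2.5, 13.5) contributes a regular 8-gon of circumradius 6.5; Subtracting the remaining from the first: starting from the 22×28.5 cube, the r=9.5 sphere at (7.5, 0.5) partially overlaps it — only the 86.62 mm² overlap (of its 158.47 mm²) is removed, clipping the outline; the r=6.5 cylinder at (-2.5, 13.5) partially overlaps it — only the 29.84 mm² overlap (of its 119.50 mm²) is removed, clipping the outline — 1 connected region; the cylinder at (15.5, 4.5): section is a regular 8-gon, circumradius r=3; Taking the first minus the rest: starting from that combined region, the r=3 cylinder at (15.5, 4.5) partially overlaps it — only the 23.11 mm² overlap (of its 25.46 mm²) is removed, clipping the outline — 1 connected region. Overall, the cross-section is a single solid region. The nearest boundary edge runs (22.00, 28.50)→(22.00, 0.00); distance from the point to it = 3.00 mm. The point is inside the cross-section and 3.00 mm from the nearest boundary — more than the 0.8 mm shell width (2 × 0.4), so it's in the infill interior.

infill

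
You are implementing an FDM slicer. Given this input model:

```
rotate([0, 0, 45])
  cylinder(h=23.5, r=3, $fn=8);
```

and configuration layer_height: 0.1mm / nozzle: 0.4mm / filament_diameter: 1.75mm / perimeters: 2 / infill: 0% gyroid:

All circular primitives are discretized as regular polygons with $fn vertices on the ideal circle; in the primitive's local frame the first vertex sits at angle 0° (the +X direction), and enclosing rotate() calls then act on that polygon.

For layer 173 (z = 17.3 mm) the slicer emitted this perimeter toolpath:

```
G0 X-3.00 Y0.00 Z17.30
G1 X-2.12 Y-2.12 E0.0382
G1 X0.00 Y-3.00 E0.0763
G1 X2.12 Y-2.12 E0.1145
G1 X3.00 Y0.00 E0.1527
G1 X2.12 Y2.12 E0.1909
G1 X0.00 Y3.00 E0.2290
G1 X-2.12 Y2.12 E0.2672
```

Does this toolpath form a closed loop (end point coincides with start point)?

no

Start point (G0): (-3.00, 0.00). End point (last G1): the path does not return to the start — open.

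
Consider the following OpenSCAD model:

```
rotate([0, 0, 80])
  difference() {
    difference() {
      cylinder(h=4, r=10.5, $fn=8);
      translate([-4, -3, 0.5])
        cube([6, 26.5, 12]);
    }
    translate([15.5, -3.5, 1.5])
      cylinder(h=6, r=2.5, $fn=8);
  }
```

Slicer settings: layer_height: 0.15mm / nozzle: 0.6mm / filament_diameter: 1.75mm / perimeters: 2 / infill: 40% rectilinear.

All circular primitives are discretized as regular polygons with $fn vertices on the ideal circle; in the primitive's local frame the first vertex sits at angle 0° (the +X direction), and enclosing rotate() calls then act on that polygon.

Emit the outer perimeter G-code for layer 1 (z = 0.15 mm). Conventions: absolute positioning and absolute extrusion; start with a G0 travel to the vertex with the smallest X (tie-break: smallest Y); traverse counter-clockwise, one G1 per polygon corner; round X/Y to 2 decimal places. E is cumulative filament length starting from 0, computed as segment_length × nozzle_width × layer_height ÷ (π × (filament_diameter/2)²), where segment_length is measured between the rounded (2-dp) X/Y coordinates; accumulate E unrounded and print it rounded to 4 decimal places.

At z = 0.15 mm: the cylinder: section is a regular 8-gon, circumradius r=10.5; the cube at (-4, -3) is absent (z outside [0.5, 12.5]); After the difference (first − rest): none of the subtracted shapes is present at this height, so the r=10.5 cylinder is unchanged — 1 connected region; the cylinder at (15.5, -3.5) is absent (z outside [1.5, 7.5]); After the difference (first − rest): none of the subtracted shapes is present at this height, so the result so far is unchanged — 1 connected region; (rotated 80° about Z; rotation is an isometry so areas/perimeters/island counts are preserved). The outline is a single polygon with 8 vertices. Extrusion per mm of travel: 0.6 × 0.15 / (π × 0.875²) = 0.037418. Accumulating E over each segment gives final E = 2.4052.

G0 X-10.34 Y1.82 Z0.15
G1 X-8.60 Y-6.02 E0.3005
G1 X-1.82 Y-10.34 E0.6013
G1 X6.02 Y-8.60 E0.9018
G1 X10.34 Y-1.82 E1.2026
G1 X8.60 Y6.02 E1.5031
G1 X1.82 Y10.34 E1.8039
G1 X-6.02 Y8.60 E2.1044
G1 X-10.34 Y1.82 E2.4052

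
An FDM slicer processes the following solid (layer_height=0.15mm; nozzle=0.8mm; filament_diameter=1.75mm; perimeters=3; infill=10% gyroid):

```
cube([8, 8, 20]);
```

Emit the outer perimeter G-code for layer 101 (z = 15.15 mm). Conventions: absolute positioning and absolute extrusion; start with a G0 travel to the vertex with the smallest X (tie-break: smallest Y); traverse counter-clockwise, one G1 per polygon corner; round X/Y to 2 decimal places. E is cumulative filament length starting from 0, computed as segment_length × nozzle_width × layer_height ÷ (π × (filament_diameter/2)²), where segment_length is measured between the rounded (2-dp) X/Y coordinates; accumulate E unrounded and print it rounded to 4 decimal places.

G0 X0.00 Y0.00 Z15.15
G1 X8.00 Y0.00 E0.3991
G1 X8.00 Y8.00 E0.7982
G1 X0.00 Y8.00 E1.1974
G1 X0.00 Y0.00 E1.5965

At z = 15.15 mm: the cube (footprint 8×8) is included at this height. The outline is a single polygon with 4 vertices. Extrusion per mm of travel: 0.8 × 0.15 / (π × 0.875²) = 0.049890. Accumulating E over each segment gives final E = 1.5965.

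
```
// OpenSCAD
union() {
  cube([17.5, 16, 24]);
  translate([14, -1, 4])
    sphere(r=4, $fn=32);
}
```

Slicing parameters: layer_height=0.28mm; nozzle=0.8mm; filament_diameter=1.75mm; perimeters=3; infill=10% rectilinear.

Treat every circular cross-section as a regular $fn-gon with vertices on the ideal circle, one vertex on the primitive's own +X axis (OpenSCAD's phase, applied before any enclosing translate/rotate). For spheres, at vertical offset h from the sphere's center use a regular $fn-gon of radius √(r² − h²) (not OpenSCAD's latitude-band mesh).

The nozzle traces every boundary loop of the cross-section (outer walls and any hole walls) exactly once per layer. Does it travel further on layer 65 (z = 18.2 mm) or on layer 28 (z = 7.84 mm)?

layer 28 (z = 7.84 mm)

Layer 65 (z = 18.2): the 17.5×16 cube contributes its full rectangle (perimeter 67.00 mm); the sphere at (14, -1) is absent (|z−center|=14.200 > r=4); Combining (union): only the 17.5×16 cube is present, so the union is just that shape — boundary = 67.00 mm. So its perimeter = 67.00 mm. Layer 28 (z = 7.84): the cube is present — its section is the full 17.5×16 rectangle (perimeter 67.00 mm); the r=4 sphere at (14, -1) contributes a regular 32-gon of circumradius √(4²−3.84²) = 1.120 (perimeter = 2·32·1.120·sin(180°/32) = 7.03 mm); Combining (union): the regions partially overlap (shared area 0.08 mm²), so the edge portions inside another operand are dropped and the merged outline is re-measured after clipping — boundary = 72.01 mm. So its perimeter = 72.01 mm. Layer 28 is larger (72.01 vs 67.00 mm).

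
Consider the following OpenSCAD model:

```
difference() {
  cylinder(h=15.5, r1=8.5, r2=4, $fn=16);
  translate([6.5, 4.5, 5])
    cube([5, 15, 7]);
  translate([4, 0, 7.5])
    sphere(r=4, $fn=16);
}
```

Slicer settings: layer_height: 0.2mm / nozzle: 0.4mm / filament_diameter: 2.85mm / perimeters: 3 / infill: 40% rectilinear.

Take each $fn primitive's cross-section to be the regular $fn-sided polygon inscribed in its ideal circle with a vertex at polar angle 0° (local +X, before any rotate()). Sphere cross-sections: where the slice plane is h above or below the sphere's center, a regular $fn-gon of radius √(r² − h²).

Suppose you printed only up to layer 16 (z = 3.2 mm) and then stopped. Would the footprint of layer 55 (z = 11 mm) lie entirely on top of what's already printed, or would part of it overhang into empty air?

entirely on top

Compare the two slices. At z = 3.2: the cone contributes a regular 16-gon of circumradius 7.571 (interpolated between r1=8.5 and r2=4 at t=0.206) (area = (16/2)·7.571²·sin(360°/16) = 175.48 mm²); the cube at (6.5, 4.5) does not reach this height (z outside [5, 12]); the sphere at (4, 0) is absent (|z−center|=4.300 > r=4); Taking the first minus the rest: none of the subtracted shapes is present at this height, so the cone is unchanged — area = 175.48 mm². At z = 11: the cone contributes a regular 16-gon of circumradius 5.306 (interpolated between r1=8.5 and r2=4 at t=0.710) (area = (16/2)·5.306²·sin(360°/16) = 86.21 mm²); the cube at (6.5, 4.5) (footprint 5×15) is included at this height (area 75.00 mm²); the sphere at (4, 0): section is a regular 16-gon, circumradius = √(r²−h²) = √(4²−3.5²) = 1.936 (area = (16/2)·1.936²·sin(360°/16) = 11.48 mm²); After the difference (first − rest): starting from the cone (86.21 mm²), the 5×15 cube at (6.5, 4.5) misses the remaining region (no effect); the r=4 sphere at (4, 0) partially overlaps it — only the 9.85 mm² overlap (of its 11.48 mm²) is removed, clipping the outline — area = 76.35 mm². Checking containment: the cross-section at z = 11 is a subset of the cross-section at z = 3.2.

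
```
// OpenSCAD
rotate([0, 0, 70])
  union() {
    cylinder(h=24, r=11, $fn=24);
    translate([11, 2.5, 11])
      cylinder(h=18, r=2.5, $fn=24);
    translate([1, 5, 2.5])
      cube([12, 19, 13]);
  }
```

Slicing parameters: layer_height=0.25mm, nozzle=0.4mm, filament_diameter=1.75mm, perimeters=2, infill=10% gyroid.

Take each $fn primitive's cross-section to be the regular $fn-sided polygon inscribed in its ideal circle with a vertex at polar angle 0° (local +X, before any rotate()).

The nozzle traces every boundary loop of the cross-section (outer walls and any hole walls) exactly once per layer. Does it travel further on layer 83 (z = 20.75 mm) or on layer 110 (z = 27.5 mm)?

Layer 83 (z = 20.75): the r=11 cylinder gives a regular 24-gon of circumradius 11 (constant along its height) (perimeter = 2·24·11.000·sin(180°/24) = 68.92 mm); the r=2.5 cylinder at (11, 2.5) contributes a regular 24-gon of circumradius 2.5 (perimeter = 2·24·2.500·sin(180°/24) = 15.66 mm); the cube at (1, 5) does not reach this height (z outside [2.5, 15.5]); Combining (union): the regions partially overlap (shared area 7.54 mm²), so the edge portions inside another operand are dropped and the merged outline is re-measured after clipping — boundary = 73.06 mm; (rotated 70° about Z; rotation is an isometry so areas/perimeters/island counts are preserved). So its perimeter = 73.06 mm. Layer 110 (z = 27.5): the cylinder is not intersected at this z (z outside [0, 24]); the r=2.5 cylinder at (11, 2.5) contributes a regular 24-gon of circumradius 2.5 (perimeter = 2·24·2.500·sin(180°/24) = 15.66 mm); the cube at (1, 5) is absent (z outside [2.5, 15.5]); Merging all regions: only the r=2.5 cylinder at (11, 2.5) is present, so the union is just that shape — boundary = 15.66 mm; (rotated 70° about Z; rotation is an isometry so areas/perimeters/island counts are preserved). So its perimeter = 15.66 mm. Layer 83 is larger (73.06 vs 15.66 mm).

layer 83 (z = 20.75 mm)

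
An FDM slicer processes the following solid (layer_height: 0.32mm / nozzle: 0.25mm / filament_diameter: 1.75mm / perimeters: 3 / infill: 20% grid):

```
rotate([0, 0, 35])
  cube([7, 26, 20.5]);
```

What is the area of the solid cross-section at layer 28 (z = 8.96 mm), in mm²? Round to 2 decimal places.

At z = 8.96 mm: the 7×26 cube contributes its full rectangle (area 182.00 mm²); (rotated 35° about Z; rotation is an isometry so areas/perimeters/island counts are preserved). Overall, the cross-section is a single solid region. Net area = 182.00 mm².

182.00 mm²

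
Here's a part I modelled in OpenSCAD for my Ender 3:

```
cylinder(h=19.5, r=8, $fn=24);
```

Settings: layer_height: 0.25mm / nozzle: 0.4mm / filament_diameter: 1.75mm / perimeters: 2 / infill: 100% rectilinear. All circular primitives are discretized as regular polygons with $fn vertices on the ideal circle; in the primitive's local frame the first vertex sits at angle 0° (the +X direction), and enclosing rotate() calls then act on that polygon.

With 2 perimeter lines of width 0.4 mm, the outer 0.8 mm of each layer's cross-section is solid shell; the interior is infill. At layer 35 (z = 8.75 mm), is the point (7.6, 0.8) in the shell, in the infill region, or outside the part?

shell

At z = 8.75 mm: the cylinder: section is a regular 24-gon, circumradius r=8. Overall, the cross-section is a single solid region. The nearest boundary edge runs (8.00, 0.00)→(7.73, 2.07); distance from the point to it = 0.29 mm. The point is inside the cross-section, 0.29 mm from the nearest boundary — within the 0.8 mm shell band (2 × 0.4).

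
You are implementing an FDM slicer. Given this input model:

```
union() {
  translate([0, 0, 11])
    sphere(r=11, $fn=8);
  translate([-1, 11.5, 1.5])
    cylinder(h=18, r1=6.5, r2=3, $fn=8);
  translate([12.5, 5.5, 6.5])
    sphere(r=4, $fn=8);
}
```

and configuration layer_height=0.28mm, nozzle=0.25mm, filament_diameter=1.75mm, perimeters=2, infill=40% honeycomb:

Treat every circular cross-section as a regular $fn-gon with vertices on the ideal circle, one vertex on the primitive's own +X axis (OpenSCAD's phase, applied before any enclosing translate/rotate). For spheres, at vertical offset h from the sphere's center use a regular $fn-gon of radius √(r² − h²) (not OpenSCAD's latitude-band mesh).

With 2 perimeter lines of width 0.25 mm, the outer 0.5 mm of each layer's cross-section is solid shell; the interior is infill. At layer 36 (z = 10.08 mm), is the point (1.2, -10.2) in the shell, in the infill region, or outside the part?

At z = 10.08 mm: the sphere: section is a regular 8-gon, circumradius = √(r²−h²) = √(11²−0.92²) = 10.961; the cone at (-1, 11.5): at t=0.477 of its height the radius interpolates to r₁+(r₂−r₁)t = 4.832, giving a regular 8-gon of that circumradius; the r=4 sphere at (12.5, 5.5) slices to a regular 8-gon of circumradius 1.784 (√(r²−h²) with h=3.58 from center); Merging all regions: the regions partially overlap (shared area 20.07 mm²), so overlapping operands fuse into one piece — 2 connected regions. Overall, the cross-section has 2 separate islands. The nearest boundary edge runs (7.75, -7.75)→(-0.00, -10.96); distance from the point to it = 0.24 mm. (Shell/infill is judged within the island containing the point — the largest one.) The point is inside the cross-section, 0.24 mm from the nearest boundary — within the 0.5 mm shell band (2 × 0.25).

shell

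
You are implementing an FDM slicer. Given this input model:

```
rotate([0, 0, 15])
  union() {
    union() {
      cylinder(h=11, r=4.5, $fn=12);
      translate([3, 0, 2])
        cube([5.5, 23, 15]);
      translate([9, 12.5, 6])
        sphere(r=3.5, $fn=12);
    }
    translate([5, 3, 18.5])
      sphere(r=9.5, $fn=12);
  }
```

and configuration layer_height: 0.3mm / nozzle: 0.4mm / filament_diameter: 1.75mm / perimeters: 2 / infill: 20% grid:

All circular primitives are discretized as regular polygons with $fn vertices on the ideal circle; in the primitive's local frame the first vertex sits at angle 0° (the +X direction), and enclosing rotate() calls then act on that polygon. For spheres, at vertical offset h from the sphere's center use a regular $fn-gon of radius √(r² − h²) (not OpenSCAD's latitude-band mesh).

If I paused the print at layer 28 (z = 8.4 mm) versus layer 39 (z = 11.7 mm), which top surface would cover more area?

layer 39 (z = 11.7 mm)

Layer 28 (z = 8.4): the r=4.5 cylinder gives a regular 12-gon of circumradius 4.5 (constant along its height) (area = (12/2)·4.500²·sin(360°/12) = 60.75 mm²); the cube at (3, 0) is present — its section is the full 5.5×23 rectangle (area 126.50 mm²); the sphere at (9, 12.5): section is a regular 12-gon, circumradius = √(r²−h²) = √(3.5²−2.4²) = 2.548 (area = (12/2)·2.548²·sin(360°/12) = 19.47 mm²); Combining (union): the regions partially overlap — summed areas 206.72 mm² minus the doubly-counted overlap 10.35 mm² gives 196.37 mm² — area = 196.37 mm²; the sphere at (5, 3) is absent (|z−center|=10.100 > r=9.5); Taking the union: only the result so far is present, so the union is just that shape — area = 196.37 mm²; (rotated 15° about Z; rotation is an isometry so areas/perimeters/island counts are preserved). So its area = 196.37 mm². Layer 39 (z = 11.7): the cylinder is not intersected at this z (z outside [0, 11]); the cube at (3, 0) (footprint 5.5×23) is included at this height (area 126.50 mm²); the sphere at (9, 12.5) is not intersected at this z (|z−center|=5.700 > r=3.5); Merging all regions: only the 5.5×23 cube at (3, 0) is present, so the union is just that shape — area = 126.50 mm²; the sphere at (5, 3): section is a regular 12-gon, circumradius = √(r²−h²) = √(9.5²−6.8²) = 6.634 (area = (12/2)·6.634²·sin(360°/12) = 132.03 mm²); Merging all regions: the regions partially overlap — summed areas 258.53 mm² minus the doubly-counted overlap 50.80 mm² gives 207.73 mm² — area = 207.73 mm²; (whole slice rotated 15° about Z — lengths, areas and connectivity unchanged). So its area = 207.73 mm². Layer 39 is larger (207.73 vs 196.37 mm²).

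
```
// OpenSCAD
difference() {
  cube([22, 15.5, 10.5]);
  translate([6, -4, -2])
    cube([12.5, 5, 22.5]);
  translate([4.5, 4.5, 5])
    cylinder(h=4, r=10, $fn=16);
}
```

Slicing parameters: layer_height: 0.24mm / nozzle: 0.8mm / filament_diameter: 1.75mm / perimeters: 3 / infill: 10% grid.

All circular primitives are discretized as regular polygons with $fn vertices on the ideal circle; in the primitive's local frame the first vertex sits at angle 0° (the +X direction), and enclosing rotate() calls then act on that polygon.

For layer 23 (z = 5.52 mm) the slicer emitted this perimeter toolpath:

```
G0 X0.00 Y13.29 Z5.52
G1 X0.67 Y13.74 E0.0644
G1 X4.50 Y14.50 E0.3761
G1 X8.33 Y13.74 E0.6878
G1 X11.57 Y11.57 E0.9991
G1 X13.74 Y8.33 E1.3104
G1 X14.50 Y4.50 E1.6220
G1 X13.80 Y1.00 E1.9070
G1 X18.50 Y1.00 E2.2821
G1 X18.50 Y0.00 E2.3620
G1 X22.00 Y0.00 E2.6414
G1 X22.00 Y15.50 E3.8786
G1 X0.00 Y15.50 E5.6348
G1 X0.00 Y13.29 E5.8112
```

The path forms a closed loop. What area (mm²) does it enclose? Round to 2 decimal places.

153.54 mm²

Apply the shoelace formula to the sequence of (X, Y) vertices; enclosed area = 153.54 mm².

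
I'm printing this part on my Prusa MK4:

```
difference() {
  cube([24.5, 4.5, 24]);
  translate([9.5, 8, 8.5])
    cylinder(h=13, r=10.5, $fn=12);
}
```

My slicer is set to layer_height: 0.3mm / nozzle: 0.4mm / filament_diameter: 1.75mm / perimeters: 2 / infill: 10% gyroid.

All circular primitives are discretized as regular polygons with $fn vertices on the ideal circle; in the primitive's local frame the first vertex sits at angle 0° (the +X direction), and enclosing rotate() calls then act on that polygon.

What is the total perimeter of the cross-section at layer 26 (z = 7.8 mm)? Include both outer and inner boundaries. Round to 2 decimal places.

58.00 mm

At z = 7.8 mm: the cube is present — its section is the full 24.5×4.5 rectangle (perimeter 58.00 mm); the cylinder at (9.5, 8) does not reach this height (z outside [8.5, 21.5]); Taking the first minus the rest: none of the subtracted shapes is present at this height, so the 24.5×4.5 cube is unchanged — boundary = 58.00 mm. Overall, the cross-section is a single solid region. Total boundary length (outer) = 58.00 mm.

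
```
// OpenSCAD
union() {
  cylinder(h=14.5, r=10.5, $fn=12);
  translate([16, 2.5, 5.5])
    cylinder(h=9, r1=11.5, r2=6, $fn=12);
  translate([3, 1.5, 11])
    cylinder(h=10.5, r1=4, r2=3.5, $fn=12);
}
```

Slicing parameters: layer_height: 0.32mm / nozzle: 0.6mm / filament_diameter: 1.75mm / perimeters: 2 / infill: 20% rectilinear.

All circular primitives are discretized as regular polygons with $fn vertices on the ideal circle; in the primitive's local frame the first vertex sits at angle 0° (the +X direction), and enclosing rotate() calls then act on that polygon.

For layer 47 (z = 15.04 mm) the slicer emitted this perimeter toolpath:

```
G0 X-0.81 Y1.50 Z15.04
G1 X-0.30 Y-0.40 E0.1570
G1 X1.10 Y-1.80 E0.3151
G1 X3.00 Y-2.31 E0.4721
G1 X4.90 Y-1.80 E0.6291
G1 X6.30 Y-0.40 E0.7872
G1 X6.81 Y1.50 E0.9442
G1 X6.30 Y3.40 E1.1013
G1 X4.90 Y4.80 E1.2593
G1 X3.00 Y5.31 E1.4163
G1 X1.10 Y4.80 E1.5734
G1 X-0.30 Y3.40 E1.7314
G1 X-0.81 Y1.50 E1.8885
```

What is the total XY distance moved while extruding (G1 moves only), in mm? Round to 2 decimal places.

23.66 mm

Sum the Euclidean lengths of each G1 segment: total = 23.66 mm.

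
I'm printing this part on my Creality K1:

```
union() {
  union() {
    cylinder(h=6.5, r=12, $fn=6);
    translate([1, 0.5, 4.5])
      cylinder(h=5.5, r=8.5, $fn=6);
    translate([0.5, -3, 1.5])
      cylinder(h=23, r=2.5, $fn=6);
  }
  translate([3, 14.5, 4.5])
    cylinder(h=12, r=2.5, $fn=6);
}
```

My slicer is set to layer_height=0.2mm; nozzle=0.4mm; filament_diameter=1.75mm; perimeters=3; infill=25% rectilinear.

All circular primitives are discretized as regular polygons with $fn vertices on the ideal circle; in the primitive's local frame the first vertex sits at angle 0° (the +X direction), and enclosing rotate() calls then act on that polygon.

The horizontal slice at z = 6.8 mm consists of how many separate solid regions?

At z = 6.8 mm: the cylinder does not reach this height (z outside [0, 6.5]); the cylinder at (1, 0.5): section is a regular 6-gon, circumradius r=8.5; the r=2.5 cylinder at (0.5, -3) gives a regular 6-gon of circumradius 2.5 (constant along its height); Combining (union): the r=2.5 cylinder at (0.5, -3) lies entirely inside the r=8.5 cylinder at (1, 0.5), so the union is just the r=8.5 cylinder at (1, 0.5) — 1 connected region; the r=2.5 cylinder at (3, 14.5) contributes a regular 6-gon of circumradius 2.5; Merging all regions: the 2 present regions are separate (no shared area or edge), so areas and boundary lengths simply add and each stays a separate island — 2 connected regions. The result has 2 disconnected regions.

2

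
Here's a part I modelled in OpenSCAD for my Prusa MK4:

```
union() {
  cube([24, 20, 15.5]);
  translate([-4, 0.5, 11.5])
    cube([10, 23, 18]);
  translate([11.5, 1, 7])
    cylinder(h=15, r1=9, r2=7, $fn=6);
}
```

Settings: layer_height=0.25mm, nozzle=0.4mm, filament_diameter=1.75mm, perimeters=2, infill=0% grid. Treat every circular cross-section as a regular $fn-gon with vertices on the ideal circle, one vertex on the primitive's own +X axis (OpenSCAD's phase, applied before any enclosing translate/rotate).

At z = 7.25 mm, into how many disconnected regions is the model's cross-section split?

At z = 7.25 mm: the cube (footprint 24×20) is included at this height; the cube at (-4, 0.5) is not intersected at this z (z outside [11.5, 29.5]); the cone at (11.5, 1): at t=0.017 of its height the radius interpolates to r₁+(r₂−r₁)t = 8.967, giving a regular 6-gon of that circumradius; Merging all regions: the regions partially overlap (shared area 121.80 mm²), so overlapping operands fuse into one piece — 1 connected region. The result has 1 disconnected region.

1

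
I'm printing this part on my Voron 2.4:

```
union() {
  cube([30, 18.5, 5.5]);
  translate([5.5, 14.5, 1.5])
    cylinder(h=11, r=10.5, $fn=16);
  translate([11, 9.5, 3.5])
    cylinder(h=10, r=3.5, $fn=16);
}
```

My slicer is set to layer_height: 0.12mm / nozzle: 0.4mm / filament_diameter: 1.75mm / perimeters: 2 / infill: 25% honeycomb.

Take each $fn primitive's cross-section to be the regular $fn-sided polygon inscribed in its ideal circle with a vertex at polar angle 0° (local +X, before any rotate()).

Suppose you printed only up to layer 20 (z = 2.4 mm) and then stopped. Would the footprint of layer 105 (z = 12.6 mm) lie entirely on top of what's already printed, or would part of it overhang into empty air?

entirely on top

Compare the two slices. At z = 2.4: the 30×18.5 cube contributes its full rectangle (area 555.00 mm²); the r=10.5 cylinder at (5.5, 14.5) gives a regular 16-gon of circumradius 10.5 (constant along its height) (area = (16/2)·10.500²·sin(360°/16) = 337.53 mm²); the cylinder at (11, 9.5) is not intersected at this z (z outside [3.5, 13.5]); Combining (union): the regions partially overlap — summed areas 892.53 mm² minus the doubly-counted overlap 201.02 mm² gives 691.51 mm² — area = 691.51 mm². At z = 12.6: the cube is not intersected at this z (z outside [0, 5.5]); the cylinder at (5.5, 14.5) does not reach this height (z outside [1.5, 12.5]); the r=3.5 cylinder at (11, 9.5) gives a regular 16-gon of circumradius 3.5 (constant along its height) (area = (16/2)·3.500²·sin(360°/16) = 37.50 mm²); Taking the union: only the r=3.5 cylinder at (11, 9.5) is present, so the union is just that shape — area = 37.50 mm². Checking containment: the cross-section at z = 12.6 is a subset of the cross-section at z = 2.4.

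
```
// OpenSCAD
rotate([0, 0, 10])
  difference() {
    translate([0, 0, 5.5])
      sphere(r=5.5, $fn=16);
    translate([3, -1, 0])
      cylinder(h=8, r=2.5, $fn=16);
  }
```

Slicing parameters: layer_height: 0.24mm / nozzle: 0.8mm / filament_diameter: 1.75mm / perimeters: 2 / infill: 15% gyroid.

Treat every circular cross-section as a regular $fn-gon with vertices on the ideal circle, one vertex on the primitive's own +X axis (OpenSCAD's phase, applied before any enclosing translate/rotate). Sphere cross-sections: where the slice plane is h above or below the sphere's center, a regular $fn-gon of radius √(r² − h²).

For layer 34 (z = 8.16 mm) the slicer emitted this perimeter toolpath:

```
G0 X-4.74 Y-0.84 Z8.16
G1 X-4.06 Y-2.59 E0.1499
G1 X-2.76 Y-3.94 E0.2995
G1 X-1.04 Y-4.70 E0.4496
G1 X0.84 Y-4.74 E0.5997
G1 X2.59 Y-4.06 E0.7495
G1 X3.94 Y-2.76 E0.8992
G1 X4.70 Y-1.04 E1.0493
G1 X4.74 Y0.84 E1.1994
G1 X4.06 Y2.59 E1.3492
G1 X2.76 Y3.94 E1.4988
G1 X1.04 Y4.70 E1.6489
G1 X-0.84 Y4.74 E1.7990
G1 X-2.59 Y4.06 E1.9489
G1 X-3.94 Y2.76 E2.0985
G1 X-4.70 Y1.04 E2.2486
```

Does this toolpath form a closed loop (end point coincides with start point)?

Start point (G0): (-4.74, -0.84). End point (last G1): the path does not return to the start — open.

no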